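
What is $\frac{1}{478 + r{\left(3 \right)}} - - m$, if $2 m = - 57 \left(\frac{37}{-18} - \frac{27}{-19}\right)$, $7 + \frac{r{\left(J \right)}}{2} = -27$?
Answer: $\frac{44491}{2460} \approx 18.086$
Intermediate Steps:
$r{\left(J \right)} = -68$ ($r{\left(J \right)} = -14 + 2 \left(-27\right) = -14 - 54 = -68$)
$m = \frac{217}{12}$ ($m = \frac{\left(-57\right) \left(\frac{37}{-18} - \frac{27}{-19}\right)}{2} = \frac{\left(-57\right) \left(37 \left(- \frac{1}{18}\right) - - \frac{27}{19}\right)}{2} = \frac{\left(-57\right) \left(- \frac{37}{18} + \frac{27}{19}\right)}{2} = \frac{\left(-57\right) \left(- \frac{217}{342}\right)}{2} = \frac{1}{2} \cdot \frac{217}{6} = \frac{217}{12} \approx 18.083$)
$\frac{1}{478 + r{\left(3 \right)}} - - m = \frac{1}{478 - 68} - \left(-1\right) \frac{217}{12} = \frac{1}{410} - - \frac{217}{12} = \frac{1}{410} + \frac{217}{12} = \frac{44491}{2460}$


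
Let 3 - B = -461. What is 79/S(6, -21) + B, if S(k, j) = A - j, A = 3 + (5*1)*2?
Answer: 15855/34 ≈ 466.32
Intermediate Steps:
B = 464 (B = 3 - 1*(-461) = 3 + 461 = 464)
A = 13 (A = 3 + 5*2 = 3 + 10 = 13)
S(k, j) = 13 - j
79/S(6, -21) + B = 79/(13 - 1*(-21)) + 464 = 79/(13 + 21) + 464 = 79/34 + 464 = 15855/34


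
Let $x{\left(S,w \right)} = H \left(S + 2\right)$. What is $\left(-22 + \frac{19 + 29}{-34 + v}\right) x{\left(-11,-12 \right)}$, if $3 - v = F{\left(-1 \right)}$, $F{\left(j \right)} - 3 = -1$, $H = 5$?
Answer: $\frac{11610}{11} \approx 1055.5$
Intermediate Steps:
$F{\left(j \right)} = 2$ ($F{\left(j \right)} = 3 - 1 = 2$)
$v = 1$ ($v = 3 - 2 = 1$)
$x{\left(S,w \right)} = 10 + 5 S$ ($x{\left(S,w \right)} = 5 \left(S + 2\right) = 5 \left(2 + S\right) = 10 + 5 S$)
$\left(-22 + \frac{19 + 29}{-34 + v}\right) x{\left(-11,-12 \right)} = \left(-22 + \frac{19 + 29}{-34 + 1}\right) \left(10 + 5 \left(-11\right)\right) = \left(-22 + \frac{48}{-33}\right) \left(10 - 55\right) = \left(-22 + 48 \left(- \frac{1}{33}\right)\right) \left(-45\right) = \left(-22 - \frac{16}{11}\right) \left(-45\right) = \left(- \frac{258}{11}\right) \left(-45\right) = \frac{11610}{11}$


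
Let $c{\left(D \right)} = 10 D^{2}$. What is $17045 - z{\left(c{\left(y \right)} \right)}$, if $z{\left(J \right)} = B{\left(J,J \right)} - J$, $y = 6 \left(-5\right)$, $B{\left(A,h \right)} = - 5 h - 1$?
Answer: $71046$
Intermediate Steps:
$B{\left(A,h \right)} = -1 - 5 h$
$y = -30$
$z{\left(J \right)} = -1 - 6 J$ ($z{\left(J \right)} = \left(-1 - 5 J\right) - J = -1 - 6 J$)
$17045 - z{\left(c{\left(y \right)} \right)} = 17045 - \left(-1 - 6 \cdot 10 \left(-30\right)^{2}\right) = 17045 - \left(-1 - 6 \cdot 10 \cdot 900\right) = 17045 - \left(-1 - 54000\right) = 17045 - -54001 = 17045 + 54001 = 71046$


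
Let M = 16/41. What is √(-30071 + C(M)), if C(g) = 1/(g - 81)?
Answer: 6*I*√9124067230/3305 ≈ 173.41*I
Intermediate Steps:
M = 16/41 (M = 16*(1/41) = 16/41 ≈ 0.39024)
C(g) = 1/(-81 + g)
√(-30071 + C(M)) = √(-30071 + 1/(-81 + 16/41)) = √(-30071 + 1/(-3305/41)) = √(-30071 - 41/3305) = √(-99384696/3305) = 6*I*√9124067230/3305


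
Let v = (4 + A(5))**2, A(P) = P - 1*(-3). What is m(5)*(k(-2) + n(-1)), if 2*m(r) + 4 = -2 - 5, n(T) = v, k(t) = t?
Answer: -781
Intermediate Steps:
A(P) = 3 + P (A(P) = P + 3 = 3 + P)
v = 144 (v = (4 + (3 + 5))**2 = (4 + 8)**2 = 12**2 = 144)
n(T) = 144
m(r) = -11/2 (m(r) = -2 + (-2 - 5)/2 = -2 + (1/2)*(-7) = -2 - 7/2 = -11/2)
m(5)*(k(-2) + n(-1)) = -11*(-2 + 144)/2 = -11/2*142 = -781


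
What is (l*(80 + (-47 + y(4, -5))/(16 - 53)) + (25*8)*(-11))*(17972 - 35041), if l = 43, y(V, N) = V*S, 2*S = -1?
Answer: -819090103/37 ≈ -2.2138e+7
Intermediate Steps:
S = -1/2 (S = (1/2)*(-1) = -1/2 ≈ -0.50000)
y(V, N) = -V/2 (y(V, N) = V*(-1/2) = -V/2)
(l*(80 + (-47 + y(4, -5))/(16 - 53)) + (25*8)*(-11))*(17972 - 35041) = (43*(80 + (-47 - 1/2*4)/(16 - 53)) + (25*8)*(-11))*(17972 - 35041) = (43*(80 + (-47 - 2)/(-37)) + 200*(-11))*(-17069) = (43*(80 - 49*(-1/37)) - 2200)*(-17069) = (43*(80 + 49/37) - 2200)*(-17069) = (43*(3009/37) - 2200)*(-17069) = (129387/37 - 2200)*(-17069) = (47987/37)*(-17069) = -819090103/37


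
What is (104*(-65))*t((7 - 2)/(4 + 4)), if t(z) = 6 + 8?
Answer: -94640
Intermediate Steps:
t(z) = 14
(104*(-65))*t((7 - 2)/(4 + 4)) = (104*(-65))*14 = -6760*14 = -94640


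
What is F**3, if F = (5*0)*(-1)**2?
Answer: 0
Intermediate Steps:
F = 0 (F = 0*1 = 0)
F**3 = 0**3 = 0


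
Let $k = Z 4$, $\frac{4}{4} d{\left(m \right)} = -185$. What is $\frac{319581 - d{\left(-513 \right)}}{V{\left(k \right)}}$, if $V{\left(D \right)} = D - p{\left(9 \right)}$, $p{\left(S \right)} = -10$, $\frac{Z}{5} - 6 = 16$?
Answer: $\frac{159883}{225} \approx 710.59$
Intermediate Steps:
$Z = 110$ ($Z = 30 + 5 \cdot 16 = 30 + 80 = 110$)
$d{\left(m \right)} = -185$
$k = 440$ ($k = 110 \cdot 4 = 440$)
$V{\left(D \right)} = 10 + D$ ($V{\left(D \right)} = D - -10 = D + 10 = 10 + D$)
$\frac{319581 - d{\left(-513 \right)}}{V{\left(k \right)}} = \frac{319581 - -185}{10 + 440} = \frac{319581 + 185}{450} = 319766 \cdot \frac{1}{450} = \frac{159883}{225}$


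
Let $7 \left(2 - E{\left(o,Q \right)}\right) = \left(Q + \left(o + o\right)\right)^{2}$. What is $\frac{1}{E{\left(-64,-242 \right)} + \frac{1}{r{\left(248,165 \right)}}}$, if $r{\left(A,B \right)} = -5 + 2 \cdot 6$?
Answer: $- \frac{1}{19555} \approx -5.1138 \cdot 10^{-5}$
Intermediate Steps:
$r{\left(A,B \right)} = 7$ ($r{\left(A,B \right)} = -5 + 12 = 7$)
$E{\left(o,Q \right)} = 2 - \frac{\left(Q + 2 o\right)^{2}}{7}$ ($E{\left(o,Q \right)} = 2 - \frac{\left(Q + \left(o + o\right)\right)^{2}}{7} = 2 - \frac{\left(Q + 2 o\right)^{2}}{7}$)
$\frac{1}{E{\left(-64,-242 \right)} + \frac{1}{r{\left(248,165 \right)}}} = \frac{1}{\left(2 - \frac{\left(-242 + 2 \left(-64\right)\right)^{2}}{7}\right) + \frac{1}{7}} = \frac{1}{\left(2 - \frac{\left(-242 - 128\right)^{2}}{7}\right) + \frac{1}{7}} = \frac{1}{\left(2 - \frac{\left(-370\right)^{2}}{7}\right) + \frac{1}{7}} = \frac{1}{\left(2 - \frac{136900}{7}\right) + \frac{1}{7}} = \frac{1}{- \frac{136886}{7} + \frac{1}{7}} = \frac{1}{-19555} = - \frac{1}{19555}$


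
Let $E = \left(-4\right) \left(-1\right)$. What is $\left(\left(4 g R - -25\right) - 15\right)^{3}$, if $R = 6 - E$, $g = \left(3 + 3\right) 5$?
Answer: $15625000$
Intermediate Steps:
$g = 30$ ($g = 6 \cdot 5 = 30$)
$E = 4$
$R = 2$ ($R = 6 - 4 = 2$)
$\left(\left(4 g R - -25\right) - 15\right)^{3} = \left(\left(4 \cdot 30 \cdot 2 - -25\right) - 15\right)^{3} = \left(\left(120 \cdot 2 + 25\right) - 15\right)^{3} = \left(\left(240 + 25\right) - 15\right)^{3} = \left(265 - 15\right)^{3} = 250^{3} = 15625000$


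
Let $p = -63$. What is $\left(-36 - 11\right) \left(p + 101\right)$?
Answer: $-1786$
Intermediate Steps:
$\left(-36 - 11\right) \left(p + 101\right) = \left(-36 - 11\right) \left(-63 + 101\right) = \left(-36 - 11\right) 38 = \left(-47\right) 38 = -1786$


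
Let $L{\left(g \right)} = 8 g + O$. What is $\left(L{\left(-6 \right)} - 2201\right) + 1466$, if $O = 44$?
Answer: $-739$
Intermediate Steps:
$L{\left(g \right)} = 44 + 8 g$ ($L{\left(g \right)} = 8 g + 44 = 44 + 8 g$)
$\left(L{\left(-6 \right)} - 2201\right) + 1466 = \left(\left(44 + 8 \left(-6\right)\right) - 2201\right) + 1466 = \left(\left(44 - 48\right) - 2201\right) + 1466 = \left(-4 - 2201\right) + 1466 = -2205 + 1466 = -739$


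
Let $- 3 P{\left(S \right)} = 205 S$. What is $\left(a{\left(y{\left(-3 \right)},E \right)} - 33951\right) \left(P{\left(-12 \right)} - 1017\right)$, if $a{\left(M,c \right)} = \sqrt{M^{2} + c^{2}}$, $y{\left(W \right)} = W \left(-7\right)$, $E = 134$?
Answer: $6688347 - 197 \sqrt{18397} \approx 6.6616 \cdot 10^{6}$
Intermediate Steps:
$P{\left(S \right)} = - \frac{205 S}{3}$
$y{\left(W \right)} = - 7 W$
$\left(a{\left(y{\left(-3 \right)},E \right)} - 33951\right) \left(P{\left(-12 \right)} - 1017\right) = \left(\sqrt{\left(\left(-7\right) \left(-3\right)\right)^{2} + 134^{2}} - 33951\right) \left(\left(- \frac{205}{3}\right) \left(-12\right) - 1017\right) = \left(\sqrt{21^{2} + 17956} - 33951\right) \left(820 - 1017\right) = \left(\sqrt{441 + 17956} - 33951\right) \left(-197\right) = \left(\sqrt{18397} - 33951\right) \left(-197\right) = \left(-33951 + \sqrt{18397}\right) \left(-197\right) = 6688347 - 197 \sqrt{18397}$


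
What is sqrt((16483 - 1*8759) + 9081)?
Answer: sqrt(16805) ≈ 129.63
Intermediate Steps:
sqrt((16483 - 1*8759) + 9081) = sqrt((16483 - 8759) + 9081) = sqrt(7724 + 9081) = sqrt(16805)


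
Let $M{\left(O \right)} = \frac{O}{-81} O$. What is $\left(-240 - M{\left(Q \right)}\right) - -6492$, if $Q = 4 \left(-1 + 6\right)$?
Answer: $\frac{506812}{81} \approx 6256.9$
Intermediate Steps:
$Q = 20$ ($Q = 4 \cdot 5 = 20$)
$M{\left(O \right)} = - \frac{O^{2}}{81}$ ($M{\left(O \right)} = O \left(- \frac{1}{81}\right) O = - \frac{O}{81} O = - \frac{O^{2}}{81}$)
$\left(-240 - M{\left(Q \right)}\right) - -6492 = \left(-240 - - \frac{20^{2}}{81}\right) - -6492 = \left(-240 - \left(- \frac{1}{81}\right) 400\right) + 6492 = \left(-240 - - \frac{400}{81}\right) + 6492 = \left(-240 + \frac{400}{81}\right) + 6492 = - \frac{19040}{81} + 6492 = \frac{506812}{81}$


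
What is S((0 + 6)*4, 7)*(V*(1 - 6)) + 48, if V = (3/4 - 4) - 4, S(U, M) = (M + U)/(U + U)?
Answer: 13711/192 ≈ 71.411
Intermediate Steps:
S(U, M) = (M + U)/(2*U) (S(U, M) = (M + U)/((2*U)) = (M + U)*(1/(2*U)) = (M + U)/(2*U))
V = -29/4 (V = (3*(¼) - 4) - 4 = (¾ - 4) - 4 = -13/4 - 4 = -29/4 ≈ -7.2500)
S((0 + 6)*4, 7)*(V*(1 - 6)) + 48 = ((7 + (0 + 6)*4)/(2*(((0 + 6)*4))))*(-29*(1 - 6)/4) + 48 = ((7 + 6*4)/(2*((6*4))))*(-29/4*(-5)) + 48 = ((½)*(7 + 24)/24)*(145/4) + 48 = ((½)*(1/24)*31)*(145/4) + 48 = (31/48)*(145/4) + 48 = 4495/192 + 48 = 13711/192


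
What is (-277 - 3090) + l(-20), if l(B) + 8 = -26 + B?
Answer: -3421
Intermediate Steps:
l(B) = -34 + B (l(B) = -8 + (-26 + B) = -34 + B)
(-277 - 3090) + l(-20) = (-277 - 3090) + (-34 - 20) = -3367 - 54 = -3421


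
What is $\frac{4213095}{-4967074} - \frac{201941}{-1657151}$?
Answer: $- \frac{5978678701711}{8231191646174} \approx -0.72634$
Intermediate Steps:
$\frac{4213095}{-4967074} - \frac{201941}{-1657151} = 4213095 \left(- \frac{1}{4967074}\right) - - \frac{201941}{1657151} = - \frac{4213095}{4967074} + \frac{201941}{1657151} = - \frac{5978678701711}{8231191646174}$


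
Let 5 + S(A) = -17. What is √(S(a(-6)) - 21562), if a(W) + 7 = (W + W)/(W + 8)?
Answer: 4*I*√1349 ≈ 146.92*I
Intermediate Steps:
a(W) = -7 + 2*W/(8 + W) (a(W) = -7 + (W + W)/(W + 8) = -7 + (2*W)/(8 + W) = -7 + 2*W/(8 + W))
S(A) = -22 (S(A) = -5 - 17 = -22)
√(S(a(-6)) - 21562) = √(-22 - 21562) = √(-21584) = 4*I*√1349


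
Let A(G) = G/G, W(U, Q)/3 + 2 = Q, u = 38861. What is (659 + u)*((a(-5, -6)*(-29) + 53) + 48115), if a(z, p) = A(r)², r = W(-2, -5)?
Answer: 1902453280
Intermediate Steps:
W(U, Q) = -6 + 3*Q
r = -21 (r = -6 + 3*(-5) = -6 - 15 = -21)
A(G) = 1
a(z, p) = 1 (a(z, p) = 1² = 1)
(659 + u)*((a(-5, -6)*(-29) + 53) + 48115) = (659 + 38861)*((1*(-29) + 53) + 48115) = 39520*((-29 + 53) + 48115) = 39520*(24 + 48115) = 39520*48139 = 1902453280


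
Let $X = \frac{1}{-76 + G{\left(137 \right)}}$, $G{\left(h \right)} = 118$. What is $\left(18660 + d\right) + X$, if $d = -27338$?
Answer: $- \frac{364475}{42} \approx -8678.0$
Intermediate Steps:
$X = \frac{1}{42}$ ($X = \frac{1}{-76 + 118} = \frac{1}{42} \approx 0.02381$)
$\left(18660 + d\right) + X = \left(18660 - 27338\right) + \frac{1}{42} = -8678 + \frac{1}{42} = - \frac{364475}{42}$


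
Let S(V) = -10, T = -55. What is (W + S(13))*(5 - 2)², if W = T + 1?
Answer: -576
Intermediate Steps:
W = -54 (W = -55 + 1 = -54)
(W + S(13))*(5 - 2)² = (-54 - 10)*(5 - 2)² = -64*3² = -64*9 = -576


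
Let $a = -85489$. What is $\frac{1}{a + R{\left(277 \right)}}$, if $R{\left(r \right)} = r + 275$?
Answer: $- \frac{1}{84937} \approx -1.1773 \cdot 10^{-5}$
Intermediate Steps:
$R{\left(r \right)} = 275 + r$
$\frac{1}{a + R{\left(277 \right)}} = \frac{1}{-85489 + \left(275 + 277\right)} = \frac{1}{-85489 + 552} = \frac{1}{-84937} = - \frac{1}{84937}$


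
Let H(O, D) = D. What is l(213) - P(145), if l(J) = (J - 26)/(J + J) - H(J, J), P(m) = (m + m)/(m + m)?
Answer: -90977/426 ≈ -213.56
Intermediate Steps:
P(m) = 1 (P(m) = (2*m)/((2*m)) = (2*m)*(1/(2*m)) = 1)
l(J) = -J + (-26 + J)/(2*J) (l(J) = (J - 26)/(J + J) - J = (-26 + J)/((2*J)) - J = (-26 + J)*(1/(2*J)) - J = (-26 + J)/(2*J) - J = -J + (-26 + J)/(2*J))
l(213) - P(145) = (1/2 - 1*213 - 13/213) - 1*1 = (1/2 - 213 - 13*1/213) - 1 = (1/2 - 213 - 13/213) - 1 = -90551/426 - 1 = -90977/426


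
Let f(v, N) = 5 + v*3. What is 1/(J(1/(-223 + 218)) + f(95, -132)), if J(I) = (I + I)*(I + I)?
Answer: 25/7254 ≈ 0.0034464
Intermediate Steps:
f(v, N) = 5 + 3*v
J(I) = 4*I² (J(I) = (2*I)*(2*I) = 4*I²)
1/(J(1/(-223 + 218)) + f(95, -132)) = 1/(4*(1/(-223 + 218))² + (5 + 3*95)) = 1/(4*(1/(-5))² + (5 + 285)) = 1/(4*(-⅕)² + 290) = 1/(4*(1/25) + 290) = 1/(4/25 + 290) = 1/(7254/25) = 25/7254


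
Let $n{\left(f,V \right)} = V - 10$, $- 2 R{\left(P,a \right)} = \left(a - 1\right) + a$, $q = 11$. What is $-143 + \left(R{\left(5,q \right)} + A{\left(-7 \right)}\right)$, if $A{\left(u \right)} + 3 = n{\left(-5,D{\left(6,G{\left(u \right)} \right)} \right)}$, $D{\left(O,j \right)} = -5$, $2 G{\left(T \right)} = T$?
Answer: $- \frac{343}{2} \approx -171.5$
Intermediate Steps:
$G{\left(T \right)} = \frac{T}{2}$
$R{\left(P,a \right)} = \frac{1}{2} - a$ ($R{\left(P,a \right)} = - \frac{\left(a - 1\right) + a}{2} = - \frac{\left(-1 + a\right) + a}{2} = - \frac{-1 + 2 a}{2} = \frac{1}{2} - a$)
$n{\left(f,V \right)} = -10 + V$ ($n{\left(f,V \right)} = V - 10 = -10 + V$)
$A{\left(u \right)} = -18$ ($A{\left(u \right)} = -3 - 15 = -18$)
$-143 + \left(R{\left(5,q \right)} + A{\left(-7 \right)}\right) = -143 + \left(\left(\frac{1}{2} - 11\right) - 18\right) = -143 - \frac{57}{2} = - \frac{343}{2}$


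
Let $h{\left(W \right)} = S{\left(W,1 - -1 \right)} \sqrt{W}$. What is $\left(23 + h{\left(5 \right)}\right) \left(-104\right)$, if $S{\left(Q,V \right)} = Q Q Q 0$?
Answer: $-2392$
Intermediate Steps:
$S{\left(Q,V \right)} = 0$ ($S{\left(Q,V \right)} = Q Q^{2} \cdot 0 = Q^{3} \cdot 0 = 0$)
$h{\left(W \right)} = 0$ ($h{\left(W \right)} = 0 \sqrt{W} = 0$)
$\left(23 + h{\left(5 \right)}\right) \left(-104\right) = \left(23 + 0\right) \left(-104\right) = 23 \left(-104\right) = -2392$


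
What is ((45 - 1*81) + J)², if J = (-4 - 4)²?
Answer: 784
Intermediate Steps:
J = 64 (J = (-8)² = 64)
((45 - 1*81) + J)² = ((45 - 1*81) + 64)² = ((45 - 81) + 64)² = (-36 + 64)² = 28² = 784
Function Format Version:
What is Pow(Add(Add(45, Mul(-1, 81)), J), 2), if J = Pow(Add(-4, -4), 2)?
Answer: 784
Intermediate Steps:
J = 64 (J = Pow(-8, 2) = 64)
Pow(Add(Add(45, Mul(-1, 81)), J), 2) = Pow(Add(Add(45, Mul(-1, 81)), 64), 2) = Pow(Add(Add(45, -81), 64), 2) = Pow(Add(-36, 64), 2) = Pow(28, 2) = 784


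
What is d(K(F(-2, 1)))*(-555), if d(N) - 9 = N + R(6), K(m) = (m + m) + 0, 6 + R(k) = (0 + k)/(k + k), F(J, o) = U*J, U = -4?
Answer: -21645/2 ≈ -10823.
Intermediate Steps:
F(J, o) = -4*J
R(k) = -11/2 (R(k) = -6 + (0 + k)/(k + k) = -6 + k/((2*k)) = -6 + k*(1/(2*k)) = -6 + 1/2 = -11/2)
K(m) = 2*m (K(m) = 2*m + 0 = 2*m)
d(N) = 7/2 + N (d(N) = 9 + (N - 11/2) = 9 + (-11/2 + N) = 7/2 + N)
d(K(F(-2, 1)))*(-555) = (7/2 + 2*(-4*(-2)))*(-555) = (7/2 + 2*8)*(-555) = (7/2 + 16)*(-555) = (39/2)*(-555) = -21645/2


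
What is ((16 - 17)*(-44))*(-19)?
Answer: -836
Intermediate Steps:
((16 - 17)*(-44))*(-19) = -1*(-44)*(-19) = 44*(-19) = -836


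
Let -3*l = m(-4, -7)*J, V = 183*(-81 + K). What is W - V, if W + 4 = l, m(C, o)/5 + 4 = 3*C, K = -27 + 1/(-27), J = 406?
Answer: 275341/9 ≈ 30593.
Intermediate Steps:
K = -730/27 (K = -27 - 1/27 = -730/27 ≈ -27.037)
m(C, o) = -20 + 15*C (m(C, o) = -20 + 5*(3*C) = -20 + 15*C)
V = -177937/9 (V = 183*(-81 - 730/27) = 183*(-2917/27) = -177937/9 ≈ -19771.)
l = 32480/3 (l = -(-20 + 15*(-4))*406/3 = -(-20 - 60)*406/3 = -(-80)*406/3 = -⅓*(-32480) = 32480/3 ≈ 10827.)
W = 32468/3 (W = -4 + 32480/3 = 32468/3 ≈ 10823.)
W - V = 32468/3 - 1*(-177937/9) = 32468/3 + 177937/9 = 275341/9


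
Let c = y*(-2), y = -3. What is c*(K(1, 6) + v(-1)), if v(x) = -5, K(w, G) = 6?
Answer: 6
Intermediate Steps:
c = 6 (c = -3*(-2) = 6)
c*(K(1, 6) + v(-1)) = 6*(6 - 5) = 6*1 = 6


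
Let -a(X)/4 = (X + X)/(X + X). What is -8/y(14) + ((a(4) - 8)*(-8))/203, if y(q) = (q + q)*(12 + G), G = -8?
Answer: 163/406 ≈ 0.40148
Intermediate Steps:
a(X) = -4 (a(X) = -4*(X + X)/(X + X) = -4*2*X/(2*X) = -4*2*X*1/(2*X) = -4*1 = -4)
y(q) = 8*q (y(q) = (q + q)*(12 - 8) = (2*q)*4 = 8*q)
-8/y(14) + ((a(4) - 8)*(-8))/203 = -8/(8*14) + ((-4 - 8)*(-8))/203 = -8/112 - 12*(-8)*(1/203) = -8*1/112 + 96*(1/203) = -1/14 + 96/203 = 163/406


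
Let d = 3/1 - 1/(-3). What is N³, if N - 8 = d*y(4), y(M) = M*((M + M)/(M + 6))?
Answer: 175616/27 ≈ 6504.3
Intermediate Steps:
d = 10/3 (d = 3*1 - 1*(-⅓) = 3 + ⅓ = 10/3 ≈ 3.3333)
y(M) = 2*M²/(6 + M) (y(M) = M*((2*M)/(6 + M)) = M*(2*M/(6 + M)) = 2*M²/(6 + M))
N = 56/3 (N = 8 + 10*(2*4²/(6 + 4))/3 = 8 + 10*(2*16/10)/3 = 8 + 10*(2*16*(⅒))/3 = 8 + (10/3)*(16/5) = 8 + 32/3 = 56/3 ≈ 18.667)
N³ = (56/3)³ = 175616/27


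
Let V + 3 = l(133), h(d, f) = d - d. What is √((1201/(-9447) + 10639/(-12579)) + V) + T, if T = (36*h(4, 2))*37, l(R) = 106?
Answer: √160085898074007339/39611271 ≈ 10.101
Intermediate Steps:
h(d, f) = 0
V = 103 (V = -3 + 106 = 103)
T = 0 (T = (36*0)*37 = 0*37 = 0)
√((1201/(-9447) + 10639/(-12579)) + V) + T = √((1201/(-9447) + 10639/(-12579)) + 103) + 0 = √((1201*(-1/9447) + 10639*(-1/12579)) + 103) + 0 = √((-1201/9447 - 10639/12579) + 103) + 0 = √(-38538004/39611271 + 103) + 0 = √(4041422909/39611271) + 0 = √160085898074007339/39611271 + 0 = √160085898074007339/39611271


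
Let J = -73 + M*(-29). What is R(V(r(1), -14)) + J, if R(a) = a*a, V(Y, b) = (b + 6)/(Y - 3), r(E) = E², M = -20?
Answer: 523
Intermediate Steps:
J = 507 (J = -73 - 20*(-29) = -73 + 580 = 507)
V(Y, b) = (6 + b)/(-3 + Y)
R(a) = a²
R(V(r(1), -14)) + J = ((6 - 14)/(-3 + 1²))² + 507 = (-8/(-3 + 1))² + 507 = (-8/(-2))² + 507 = (-½*(-8))² + 507 = 4² + 507 = 16 + 507 = 523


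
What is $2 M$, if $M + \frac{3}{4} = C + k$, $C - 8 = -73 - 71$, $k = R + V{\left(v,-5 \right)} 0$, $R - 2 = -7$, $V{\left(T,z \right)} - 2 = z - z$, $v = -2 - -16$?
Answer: $- \frac{567}{2} \approx -283.5$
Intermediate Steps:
$v = 14$ ($v = -2 + 16 = 14$)
$V{\left(T,z \right)} = 2$ ($V{\left(T,z \right)} = 2 + \left(z - z\right) = 2 + 0 = 2$)
$R = -5$ ($R = 2 - 7 = -5$)
$k = -5$ ($k = -5 + 2 \cdot 0 = -5 + 0 = -5$)
$C = -136$ ($C = 8 - 144 = -136$)
$M = - \frac{567}{4}$ ($M = - \frac{3}{4} - 141 = - \frac{567}{4} \approx -141.75$)
$2 M = 2 \left(- \frac{567}{4}\right) = - \frac{567}{2}$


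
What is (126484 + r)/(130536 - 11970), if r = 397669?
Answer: 74879/16938 ≈ 4.4208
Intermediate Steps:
(126484 + r)/(130536 - 11970) = (126484 + 397669)/(130536 - 11970) = 524153/118566 = 524153*(1/118566) = 74879/16938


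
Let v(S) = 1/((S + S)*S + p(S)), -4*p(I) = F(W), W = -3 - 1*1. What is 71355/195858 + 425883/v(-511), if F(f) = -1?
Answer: 29041053363426731/130572 ≈ 2.2241e+11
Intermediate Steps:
W = -4 (W = -3 - 1 = -4)
p(I) = ¼ (p(I) = -¼*(-1) = ¼)
v(S) = 1/(¼ + 2*S²) (v(S) = 1/((S + S)*S + ¼) = 1/((2*S)*S + ¼) = 1/(2*S² + ¼) = 1/(¼ + 2*S²))
71355/195858 + 425883/v(-511) = 71355/195858 + 425883/((4/(1 + 8*(-511)²))) = 71355*(1/195858) + 425883/((4/(1 + 8*261121))) = 23785/65286 + 425883/((4/(1 + 2088968))) = 23785/65286 + 425883/((4/2088969)) = 23785/65286 + 425883/((4*(1/2088969))) = 23785/65286 + 425883/(4/2088969) = 23785/65286 + 425883*(2088969/4) = 23785/65286 + 889656384627/4 = 29041053363426731/130572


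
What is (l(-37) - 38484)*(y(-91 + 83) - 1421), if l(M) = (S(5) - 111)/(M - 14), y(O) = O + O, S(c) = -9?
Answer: 940068156/17 ≈ 5.5298e+7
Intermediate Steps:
y(O) = 2*O
l(M) = -120/(-14 + M) (l(M) = (-9 - 111)/(M - 14) = -120/(-14 + M))
(l(-37) - 38484)*(y(-91 + 83) - 1421) = (-120/(-14 - 37) - 38484)*(2*(-91 + 83) - 1421) = (-120/(-51) - 38484)*(2*(-8) - 1421) = (-120*(-1/51) - 38484)*(-16 - 1421) = (40/17 - 38484)*(-1437) = -654188/17*(-1437) = 940068156/17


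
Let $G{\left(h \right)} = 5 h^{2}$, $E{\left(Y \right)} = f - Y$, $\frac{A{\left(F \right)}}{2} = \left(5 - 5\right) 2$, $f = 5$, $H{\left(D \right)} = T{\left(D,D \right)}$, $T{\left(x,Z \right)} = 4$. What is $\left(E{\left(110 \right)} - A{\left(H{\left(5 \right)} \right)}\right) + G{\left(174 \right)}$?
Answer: $151275$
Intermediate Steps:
$H{\left(D \right)} = 4$
$A{\left(F \right)} = 0$ ($A{\left(F \right)} = 2 \left(5 - 5\right) 2 = 2 \cdot 0 \cdot 2 = 2 \cdot 0 = 0$)
$E{\left(Y \right)} = 5 - Y$
$\left(E{\left(110 \right)} - A{\left(H{\left(5 \right)} \right)}\right) + G{\left(174 \right)} = \left(\left(5 - 110\right) - 0\right) + 5 \cdot 174^{2} = \left(\left(5 - 110\right) + 0\right) + 5 \cdot 30276 = \left(-105 + 0\right) + 151380 = -105 + 151380 = 151275$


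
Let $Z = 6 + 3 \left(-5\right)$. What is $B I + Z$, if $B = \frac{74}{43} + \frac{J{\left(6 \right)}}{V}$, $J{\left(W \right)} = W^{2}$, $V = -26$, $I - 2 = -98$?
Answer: $- \frac{23079}{559} \approx -41.286$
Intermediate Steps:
$Z = -9$ ($Z = 6 - 15 = -9$)
$I = -96$ ($I = 2 - 98 = -96$)
$B = \frac{188}{559}$ ($B = \frac{74}{43} + \frac{6^{2}}{-26} = 74 \cdot \frac{1}{43} + 36 \left(- \frac{1}{26}\right) = \frac{74}{43} - \frac{18}{13} = \frac{188}{559} \approx 0.33631$)
$B I + Z = \frac{188}{559} \left(-96\right) - 9 = - \frac{18048}{559} - 9 = - \frac{23079}{559}$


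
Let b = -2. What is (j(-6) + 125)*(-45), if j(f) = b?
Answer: -5535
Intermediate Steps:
j(f) = -2
(j(-6) + 125)*(-45) = (-2 + 125)*(-45) = 123*(-45) = -5535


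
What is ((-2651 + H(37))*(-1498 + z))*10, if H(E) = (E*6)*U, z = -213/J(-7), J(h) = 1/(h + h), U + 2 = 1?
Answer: -42635320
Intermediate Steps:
U = -1 (U = -2 + 1 = -1)
J(h) = 1/(2*h)
z = 2982 (z = -213/((1/2)/(-7)) = -213/((1/2)*(-1/7)) = -213/(-1/14) = -213*(-14) = 2982)
H(E) = -6*E (H(E) = (E*6)*(-1) = (6*E)*(-1) = -6*E)
((-2651 + H(37))*(-1498 + z))*10 = ((-2651 - 6*37)*(-1498 + 2982))*10 = ((-2651 - 222)*1484)*10 = -2873*1484*10 = -4263532*10 = -42635320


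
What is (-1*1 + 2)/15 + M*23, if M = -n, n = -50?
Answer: 17251/15 ≈ 1150.1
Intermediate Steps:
M = 50 (M = -1*(-50) = 50)
(-1*1 + 2)/15 + M*23 = (-1*1 + 2)/15 + 50*23 = (-1 + 2)*(1/15) + 1150 = 1*(1/15) + 1150 = 1/15 + 1150 = 17251/15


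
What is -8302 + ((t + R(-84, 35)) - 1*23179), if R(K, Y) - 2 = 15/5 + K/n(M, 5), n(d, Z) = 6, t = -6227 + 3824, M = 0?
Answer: -33893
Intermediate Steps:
t = -2403
R(K, Y) = 5 + K/6 (R(K, Y) = 2 + (15/5 + K/6) = 2 + (15*(1/5) + K*(1/6)) = 2 + (3 + K/6) = 5 + K/6)
-8302 + ((t + R(-84, 35)) - 1*23179) = -8302 + ((-2403 + (5 + (1/6)*(-84))) - 1*23179) = -8302 + ((-2403 + (5 - 14)) - 23179) = -8302 + ((-2403 - 9) - 23179) = -8302 + (-2412 - 23179) = -8302 - 25591 = -33893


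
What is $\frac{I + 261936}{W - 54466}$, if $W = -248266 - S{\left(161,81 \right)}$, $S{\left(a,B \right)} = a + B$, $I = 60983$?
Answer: $- \frac{322919}{302974} \approx -1.0658$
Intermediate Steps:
$S{\left(a,B \right)} = B + a$
$W = -248508$ ($W = -248266 - \left(81 + 161\right) = -248266 - 242 = -248508$)
$\frac{I + 261936}{W - 54466} = \frac{60983 + 261936}{-248508 - 54466} = \frac{322919}{-302974} = 322919 \left(- \frac{1}{302974}\right) = - \frac{322919}{302974}$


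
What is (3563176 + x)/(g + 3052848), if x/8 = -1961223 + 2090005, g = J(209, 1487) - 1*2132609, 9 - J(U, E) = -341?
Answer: 1531144/306863 ≈ 4.9897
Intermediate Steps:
J(U, E) = 350 (J(U, E) = 9 - 1*(-341) = 9 + 341 = 350)
g = -2132259 (g = 350 - 1*2132609 = 350 - 2132609 = -2132259)
x = 1030256 (x = 8*(-1961223 + 2090005) = 8*128782 = 1030256)
(3563176 + x)/(g + 3052848) = (3563176 + 1030256)/(-2132259 + 3052848) = 4593432/920589 = 4593432*(1/920589) = 1531144/306863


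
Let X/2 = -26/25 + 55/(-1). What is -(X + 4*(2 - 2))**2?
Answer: -7851204/625 ≈ -12562.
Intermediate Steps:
X = -2802/25 (X = 2*(-26/25 + 55/(-1)) = 2*(-26*1/25 + 55*(-1)) = 2*(-26/25 - 55) = 2*(-1401/25) = -2802/25 ≈ -112.08)
-(X + 4*(2 - 2))**2 = -(-2802/25 + 4*(2 - 2))**2 = -(-2802/25 + 4*0)**2 = -(-2802/25 + 0)**2 = -(-2802/25)**2 = -1*7851204/625 = -7851204/625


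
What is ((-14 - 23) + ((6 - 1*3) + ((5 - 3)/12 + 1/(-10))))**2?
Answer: 259081/225 ≈ 1151.5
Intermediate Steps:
((-14 - 23) + ((6 - 1*3) + ((5 - 3)/12 + 1/(-10))))**2 = (-37 + ((6 - 3) + (2*(1/12) + 1*(-1/10))))**2 = (-37 + (3 + (1/6 - 1/10)))**2 = (-37 + (3 + 1/15))**2 = (-37 + 46/15)**2 = (-509/15)**2 = 259081/225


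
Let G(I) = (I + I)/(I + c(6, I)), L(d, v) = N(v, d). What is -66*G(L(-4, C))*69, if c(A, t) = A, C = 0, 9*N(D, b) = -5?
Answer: 45540/49 ≈ 929.39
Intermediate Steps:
N(D, b) = -5/9 (N(D, b) = (⅑)*(-5) = -5/9)
L(d, v) = -5/9
G(I) = 2*I/(6 + I) (G(I) = (I + I)/(I + 6) = (2*I)/(6 + I) = 2*I/(6 + I))
-66*G(L(-4, C))*69 = -132*(-5)/(9*(6 - 5/9))*69 = -132*(-5)/(9*49/9)*69 = -132*(-5)*9/(9*49)*69 = -66*(-10/49)*69 = (660/49)*69 = 45540/49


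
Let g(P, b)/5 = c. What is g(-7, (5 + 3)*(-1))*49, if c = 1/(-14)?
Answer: -35/2 ≈ -17.500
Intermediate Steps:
c = -1/14 ≈ -0.071429
g(P, b) = -5/14 (g(P, b) = 5*(-1/14) = -5/14)
g(-7, (5 + 3)*(-1))*49 = -5/14*49 = -35/2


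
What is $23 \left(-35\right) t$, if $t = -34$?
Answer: $27370$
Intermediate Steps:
$23 \left(-35\right) t = 23 \left(-35\right) \left(-34\right) = \left(-805\right) \left(-34\right) = 27370$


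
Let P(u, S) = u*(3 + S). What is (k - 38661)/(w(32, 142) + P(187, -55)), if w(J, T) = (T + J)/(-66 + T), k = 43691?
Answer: -38228/73885 ≈ -0.51740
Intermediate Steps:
w(J, T) = (J + T)/(-66 + T)
(k - 38661)/(w(32, 142) + P(187, -55)) = (43691 - 38661)/((32 + 142)/(-66 + 142) + 187*(3 - 55)) = 5030/(174/76 + 187*(-52)) = 5030/((1/76)*174 - 9724) = 5030/(87/38 - 9724) = 5030/(-369425/38) = 5030*(-38/369425) = -38228/73885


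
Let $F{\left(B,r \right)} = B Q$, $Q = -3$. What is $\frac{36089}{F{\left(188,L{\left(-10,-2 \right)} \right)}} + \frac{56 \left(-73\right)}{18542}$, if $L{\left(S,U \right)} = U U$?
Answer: $- \frac{4599095}{71628} \approx -64.208$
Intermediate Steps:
$L{\left(S,U \right)} = U^{2}$
$F{\left(B,r \right)} = - 3 B$ ($F{\left(B,r \right)} = B \left(-3\right) = - 3 B$)
$\frac{36089}{F{\left(188,L{\left(-10,-2 \right)} \right)}} + \frac{56 \left(-73\right)}{18542} = \frac{36089}{\left(-3\right) 188} + \frac{56 \left(-73\right)}{18542} = \frac{36089}{-564} - \frac{28}{127} = 36089 \left(- \frac{1}{564}\right) - \frac{28}{127} = - \frac{36089}{564} - \frac{28}{127} = - \frac{4599095}{71628}$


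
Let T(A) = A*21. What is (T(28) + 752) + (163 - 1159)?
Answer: 344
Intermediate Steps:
T(A) = 21*A
(T(28) + 752) + (163 - 1159) = (21*28 + 752) + (163 - 1159) = (588 + 752) - 996 = 1340 - 996 = 344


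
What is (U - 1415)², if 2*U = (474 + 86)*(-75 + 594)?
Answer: 20708649025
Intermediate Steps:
U = 145320 (U = ((474 + 86)*(-75 + 594))/2 = (560*519)/2 = (½)*290640 = 145320)
(U - 1415)² = (145320 - 1415)² = 143905² = 20708649025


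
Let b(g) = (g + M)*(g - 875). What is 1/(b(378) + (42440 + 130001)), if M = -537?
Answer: 1/251464 ≈ 3.9767e-6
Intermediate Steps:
b(g) = (-875 + g)*(-537 + g) (b(g) = (g - 537)*(g - 875) = (-537 + g)*(-875 + g) = (-875 + g)*(-537 + g))
1/(b(378) + (42440 + 130001)) = 1/((469875 + 378² - 1412*378) + (42440 + 130001)) = 1/((469875 + 142884 - 533736) + 172441) = 1/(79023 + 172441) = 1/251464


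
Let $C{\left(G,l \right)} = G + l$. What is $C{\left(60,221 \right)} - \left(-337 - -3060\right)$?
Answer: $-2442$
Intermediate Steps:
$C{\left(60,221 \right)} - \left(-337 - -3060\right) = \left(60 + 221\right) - \left(-337 - -3060\right) = 281 - \left(-337 + 3060\right) = 281 - 2723 = -2442$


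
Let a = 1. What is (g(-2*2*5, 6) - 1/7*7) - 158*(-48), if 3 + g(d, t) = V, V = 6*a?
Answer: 7586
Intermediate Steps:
V = 6 (V = 6*1 = 6)
g(d, t) = 3 (g(d, t) = -3 + 6 = 3)
(g(-2*2*5, 6) - 1/7*7) - 158*(-48) = (3 - 1/7*7) - 158*(-48) = (3 - 1*⅐*7) + 7584 = (3 - ⅐*7) + 7584 = (3 - 1) + 7584 = 2 + 7584 = 7586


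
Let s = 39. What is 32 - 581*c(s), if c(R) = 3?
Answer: -1711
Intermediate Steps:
32 - 581*c(s) = 32 - 581*3 = 32 - 1743 = -1711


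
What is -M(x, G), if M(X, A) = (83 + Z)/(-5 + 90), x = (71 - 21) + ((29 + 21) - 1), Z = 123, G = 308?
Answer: -206/85 ≈ -2.4235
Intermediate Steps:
x = 99 (x = 50 + (50 - 1) = 50 + 49 = 99)
M(X, A) = 206/85 (M(X, A) = (83 + 123)/(-5 + 90) = 206/85)
-M(x, G) = -1*206/85 = -206/85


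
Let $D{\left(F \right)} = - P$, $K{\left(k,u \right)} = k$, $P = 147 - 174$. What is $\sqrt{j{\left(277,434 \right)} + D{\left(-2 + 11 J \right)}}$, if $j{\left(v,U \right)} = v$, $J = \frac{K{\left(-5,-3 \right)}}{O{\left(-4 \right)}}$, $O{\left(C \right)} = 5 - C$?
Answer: $4 \sqrt{19} \approx 17.436$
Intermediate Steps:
$P = -27$
$J = - \frac{5}{9}$ ($J = - \frac{5}{5 - -4} = - \frac{5}{5 + 4} = - \frac{5}{9} \approx -0.55556$)
$D{\left(F \right)} = 27$ ($D{\left(F \right)} = \left(-1\right) \left(-27\right) = 27$)
$\sqrt{j{\left(277,434 \right)} + D{\left(-2 + 11 J \right)}} = \sqrt{277 + 27} = \sqrt{304} = 4 \sqrt{19}$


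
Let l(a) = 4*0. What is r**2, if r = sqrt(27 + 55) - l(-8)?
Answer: 82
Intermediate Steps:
l(a) = 0
r = sqrt(82) (r = sqrt(27 + 55) - 1*0 = sqrt(82) + 0 = sqrt(82) ≈ 9.0554)
r**2 = (sqrt(82))**2 = 82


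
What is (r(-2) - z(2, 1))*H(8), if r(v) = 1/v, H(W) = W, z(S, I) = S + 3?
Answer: -44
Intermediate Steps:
z(S, I) = 3 + S
(r(-2) - z(2, 1))*H(8) = (1/(-2) - (3 + 2))*8 = (-½ - 1*5)*8 = (-½ - 5)*8 = -11/2*8 = -44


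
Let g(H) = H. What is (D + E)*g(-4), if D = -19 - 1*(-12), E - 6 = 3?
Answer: -8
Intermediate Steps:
E = 9 (E = 6 + 3 = 9)
D = -7 (D = -19 + 12 = -7)
(D + E)*g(-4) = (-7 + 9)*(-4) = 2*(-4) = -8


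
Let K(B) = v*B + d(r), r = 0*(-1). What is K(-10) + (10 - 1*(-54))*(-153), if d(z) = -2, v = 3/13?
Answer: -127352/13 ≈ -9796.3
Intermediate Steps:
v = 3/13 (v = 3*(1/13) = 3/13 ≈ 0.23077)
r = 0
K(B) = -2 + 3*B/13 (K(B) = 3*B/13 - 2 = -2 + 3*B/13)
K(-10) + (10 - 1*(-54))*(-153) = (-2 + (3/13)*(-10)) + (10 - 1*(-54))*(-153) = (-2 - 30/13) + (10 + 54)*(-153) = -56/13 + 64*(-153) = -56/13 - 9792 = -127352/13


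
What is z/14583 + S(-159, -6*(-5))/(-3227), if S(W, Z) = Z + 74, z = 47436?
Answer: 50519780/15686447 ≈ 3.2206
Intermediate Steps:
S(W, Z) = 74 + Z
z/14583 + S(-159, -6*(-5))/(-3227) = 47436/14583 + (74 - 6*(-5))/(-3227) = 47436*(1/14583) + (74 + 30)*(-1/3227) = 15812/4861 + 104*(-1/3227) = 15812/4861 - 104/3227 = 50519780/15686447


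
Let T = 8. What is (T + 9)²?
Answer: 289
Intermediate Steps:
(T + 9)² = (8 + 9)² = 17² = 289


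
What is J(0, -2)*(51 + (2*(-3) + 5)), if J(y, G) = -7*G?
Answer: 700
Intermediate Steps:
J(0, -2)*(51 + (2*(-3) + 5)) = (-7*(-2))*(51 + (2*(-3) + 5)) = 14*(51 + (-6 + 5)) = 14*(51 - 1) = 14*50 = 700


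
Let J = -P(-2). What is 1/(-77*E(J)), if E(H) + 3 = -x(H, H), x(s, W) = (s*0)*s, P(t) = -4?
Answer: 1/231 ≈ 0.0043290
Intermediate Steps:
J = 4 (J = -1*(-4) = 4)
x(s, W) = 0 (x(s, W) = 0*s = 0)
E(H) = -3 (E(H) = -3 - 1*0 = -3 + 0 = -3)
1/(-77*E(J)) = 1/(-77*(-3)) = 1/231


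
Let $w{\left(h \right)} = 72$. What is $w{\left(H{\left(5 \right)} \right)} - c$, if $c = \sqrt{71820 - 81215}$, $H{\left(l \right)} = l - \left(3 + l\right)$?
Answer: $72 - i \sqrt{9395} \approx 72.0 - 96.928 i$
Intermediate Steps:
$H{\left(l \right)} = -3$ ($H{\left(l \right)} = l - \left(3 + l\right) = -3$)
$c = i \sqrt{9395}$ ($c = \sqrt{-9395} = i \sqrt{9395} \approx 96.928 i$)
$w{\left(H{\left(5 \right)} \right)} - c = 72 - i \sqrt{9395}$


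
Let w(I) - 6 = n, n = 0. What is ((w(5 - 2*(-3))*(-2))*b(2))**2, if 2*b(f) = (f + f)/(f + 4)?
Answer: 16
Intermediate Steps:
b(f) = f/(4 + f) (b(f) = ((f + f)/(f + 4))/2 = ((2*f)/(4 + f))/2 = (2*f/(4 + f))/2 = f/(4 + f))
w(I) = 6 (w(I) = 6 + 0 = 6)
((w(5 - 2*(-3))*(-2))*b(2))**2 = ((6*(-2))*(2/(4 + 2)))**2 = (-24/6)**2 = (-12*1/3)**2 = (-4)**2 = 16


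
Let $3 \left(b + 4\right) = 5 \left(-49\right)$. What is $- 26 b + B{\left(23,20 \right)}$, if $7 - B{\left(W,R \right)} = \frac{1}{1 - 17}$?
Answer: $\frac{107251}{48} \approx 2234.4$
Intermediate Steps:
$B{\left(W,R \right)} = \frac{113}{16}$ ($B{\left(W,R \right)} = 7 - \frac{1}{1 - 17} = 7 - \frac{1}{-16} = 7 - - \frac{1}{16} = 7 + \frac{1}{16} = \frac{113}{16}$)
$b = - \frac{257}{3}$ ($b = -4 + \frac{5 \left(-49\right)}{3} = -4 + \frac{1}{3} \left(-245\right) = -4 - \frac{245}{3} = - \frac{257}{3} \approx -85.667$)
$- 26 b + B{\left(23,20 \right)} = \left(-26\right) \left(- \frac{257}{3}\right) + \frac{113}{16} = \frac{6682}{3} + \frac{113}{16} = \frac{107251}{48}$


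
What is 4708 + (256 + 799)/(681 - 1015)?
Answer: 1571417/334 ≈ 4704.8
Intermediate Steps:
4708 + (256 + 799)/(681 - 1015) = 4708 + 1055/(-334) = 4708 + 1055*(-1/334) = 4708 - 1055/334 = 1571417/334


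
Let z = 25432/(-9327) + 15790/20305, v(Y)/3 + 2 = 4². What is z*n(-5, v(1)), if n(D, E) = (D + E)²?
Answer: -101065995134/37876947 ≈ -2668.3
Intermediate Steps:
v(Y) = 42 (v(Y) = -6 + 3*4² = -6 + 3*16 = -6 + 48 = 42)
z = -73824686/37876947 (z = 25432*(-1/9327) + 15790*(1/20305) = -25432/9327 + 3158/4061 = -73824686/37876947 ≈ -1.9491)
z*n(-5, v(1)) = -73824686*(-5 + 42)²/37876947 = -73824686/37876947*37² = -73824686/37876947*1369 = -101065995134/37876947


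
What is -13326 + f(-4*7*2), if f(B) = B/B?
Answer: -13325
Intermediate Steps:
f(B) = 1
-13326 + f(-4*7*2) = -13326 + 1 = -13325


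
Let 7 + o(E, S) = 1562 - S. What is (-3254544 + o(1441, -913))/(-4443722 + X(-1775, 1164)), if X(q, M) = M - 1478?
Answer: 813019/1111009 ≈ 0.73178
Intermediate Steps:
o(E, S) = 1555 - S (o(E, S) = -7 + (1562 - S) = 1555 - S)
X(q, M) = -1478 + M
(-3254544 + o(1441, -913))/(-4443722 + X(-1775, 1164)) = (-3254544 + (1555 - 1*(-913)))/(-4443722 + (-1478 + 1164)) = (-3254544 + (1555 + 913))/(-4443722 - 314) = (-3254544 + 2468)/(-4444036) = -3252076*(-1/4444036) = 813019/1111009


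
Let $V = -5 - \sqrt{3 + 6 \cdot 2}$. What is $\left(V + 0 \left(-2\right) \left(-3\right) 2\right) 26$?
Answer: $-130 - 26 \sqrt{15} \approx -230.7$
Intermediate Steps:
$V = -5 - \sqrt{15}$ ($V = -5 - \sqrt{3 + 12} = -5 - \sqrt{15} \approx -8.873$)
$\left(V + 0 \left(-2\right) \left(-3\right) 2\right) 26 = \left(\left(-5 - \sqrt{15}\right) + 0 \left(-2\right) \left(-3\right) 2\right) 26 = \left(\left(-5 - \sqrt{15}\right) + 0 \cdot 6 \cdot 2\right) 26 = \left(\left(-5 - \sqrt{15}\right) + 0 \cdot 12\right) 26 = \left(\left(-5 - \sqrt{15}\right) + 0\right) 26 = \left(-5 - \sqrt{15}\right) 26 = -130 - 26 \sqrt{15}$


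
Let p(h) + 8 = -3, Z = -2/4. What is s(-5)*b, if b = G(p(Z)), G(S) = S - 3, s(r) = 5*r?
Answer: 350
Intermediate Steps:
Z = -1/2 (Z = -2*1/4 = -1/2 ≈ -0.50000)
p(h) = -11 (p(h) = -8 - 3 = -11)
G(S) = -3 + S
b = -14 (b = -3 - 11 = -14)
s(-5)*b = (5*(-5))*(-14) = -25*(-14) = 350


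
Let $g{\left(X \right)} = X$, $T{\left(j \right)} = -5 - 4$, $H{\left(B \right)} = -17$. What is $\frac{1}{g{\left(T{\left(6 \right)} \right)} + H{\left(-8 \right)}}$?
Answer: $- \frac{1}{26} \approx -0.038462$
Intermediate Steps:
$T{\left(j \right)} = -9$
$\frac{1}{g{\left(T{\left(6 \right)} \right)} + H{\left(-8 \right)}} = \frac{1}{-9 - 17} = \frac{1}{-26} = - \frac{1}{26}$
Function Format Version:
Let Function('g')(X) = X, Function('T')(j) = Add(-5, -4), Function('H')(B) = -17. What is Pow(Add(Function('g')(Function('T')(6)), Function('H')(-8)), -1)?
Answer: Rational(-1, 26) ≈ -0.038462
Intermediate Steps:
Function('T')(j) = -9
Pow(Add(Function('g')(Function('T')(6)), Function('H')(-8)), -1) = Pow(Add(-9, -17), -1) = Pow(-26, -1) = Rational(-1, 26)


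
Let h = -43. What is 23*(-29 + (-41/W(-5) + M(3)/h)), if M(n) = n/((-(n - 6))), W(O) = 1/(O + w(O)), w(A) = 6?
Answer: -69253/43 ≈ -1610.5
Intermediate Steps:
W(O) = 1/(6 + O) (W(O) = 1/(O + 6) = 1/(6 + O))
M(n) = n/(6 - n) (M(n) = n/((-(-6 + n))) = n/(6 - n))
23*(-29 + (-41/W(-5) + M(3)/h)) = 23*(-29 + (-41/(1/(6 - 5)) - 1*3/(-6 + 3)/(-43))) = 23*(-29 + (-41/(1/1) - 1*3/(-3)*(-1/43))) = 23*(-29 + (-41/1 - 1*3*(-1/3)*(-1/43))) = 23*(-29 + (-41*1 + 1*(-1/43))) = 23*(-29 + (-41 - 1/43)) = 23*(-29 - 1764/43) = 23*(-3011/43) = -69253/43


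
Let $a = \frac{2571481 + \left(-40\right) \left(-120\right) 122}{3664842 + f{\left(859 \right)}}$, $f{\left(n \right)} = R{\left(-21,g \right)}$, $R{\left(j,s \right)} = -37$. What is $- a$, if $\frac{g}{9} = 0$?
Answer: $- \frac{3157081}{3664805} \approx -0.86146$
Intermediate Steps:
$g = 0$ ($g = 9 \cdot 0 = 0$)
$f{\left(n \right)} = -37$
$a = \frac{3157081}{3664805}$ ($a = \frac{2571481 + \left(-40\right) \left(-120\right) 122}{3664842 - 37} = \frac{2571481 + 4800 \cdot 122}{3664805} = \left(2571481 + 585600\right) \frac{1}{3664805} = 3157081 \cdot \frac{1}{3664805} = \frac{3157081}{3664805} \approx 0.86146$)
$- a = \left(-1\right) \frac{3157081}{3664805} = - \frac{3157081}{3664805}$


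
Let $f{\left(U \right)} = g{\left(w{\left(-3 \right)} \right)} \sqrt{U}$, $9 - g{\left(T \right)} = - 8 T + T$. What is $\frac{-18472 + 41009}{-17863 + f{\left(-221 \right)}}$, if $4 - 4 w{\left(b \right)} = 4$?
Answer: $- \frac{402578431}{319104670} - \frac{202833 i \sqrt{221}}{319104670} \approx -1.2616 - 0.0094493 i$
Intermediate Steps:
$w{\left(b \right)} = 0$ ($w{\left(b \right)} = 1 - 1 = 0$)
$g{\left(T \right)} = 9 + 7 T$ ($g{\left(T \right)} = 9 - \left(- 8 T + T\right) = 9 - - 7 T = 9 + 7 T$)
$f{\left(U \right)} = 9 \sqrt{U}$ ($f{\left(U \right)} = \left(9 + 7 \cdot 0\right) \sqrt{U} = \left(9 + 0\right) \sqrt{U} = 9 \sqrt{U}$)
$\frac{-18472 + 41009}{-17863 + f{\left(-221 \right)}} = \frac{-18472 + 41009}{-17863 + 9 \sqrt{-221}} = \frac{22537}{-17863 + 9 i \sqrt{221}}$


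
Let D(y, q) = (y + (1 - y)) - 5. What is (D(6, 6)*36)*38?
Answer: -5472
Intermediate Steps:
D(y, q) = -4 (D(y, q) = 1 - 5 = -4)
(D(6, 6)*36)*38 = -4*36*38 = -144*38 = -5472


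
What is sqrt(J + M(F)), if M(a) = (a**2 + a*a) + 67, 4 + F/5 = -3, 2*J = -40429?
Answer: I*sqrt(70790)/2 ≈ 133.03*I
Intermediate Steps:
J = -40429/2 (J = (1/2)*(-40429) = -40429/2 ≈ -20215.)
F = -35 (F = -20 + 5*(-3) = -20 - 15 = -35)
M(a) = 67 + 2*a**2 (M(a) = (a**2 + a**2) + 67 = 2*a**2 + 67 = 67 + 2*a**2)
sqrt(J + M(F)) = sqrt(-40429/2 + (67 + 2*(-35)**2)) = sqrt(-40429/2 + (67 + 2*1225)) = sqrt(-40429/2 + (67 + 2450)) = sqrt(-40429/2 + 2517) = sqrt(-35395/2) = I*sqrt(70790)/2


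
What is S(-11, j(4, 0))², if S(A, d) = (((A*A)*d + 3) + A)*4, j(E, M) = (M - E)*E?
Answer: 60466176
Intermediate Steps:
j(E, M) = E*(M - E)
S(A, d) = 12 + 4*A + 4*d*A² (S(A, d) = ((A²*d + 3) + A)*4 = ((d*A² + 3) + A)*4 = ((3 + d*A²) + A)*4 = (3 + A + d*A²)*4 = 12 + 4*A + 4*d*A²)
S(-11, j(4, 0))² = (12 + 4*(-11) + 4*(4*(0 - 1*4))*(-11)²)² = (12 - 44 + 4*(4*(0 - 4))*121)² = (12 - 44 + 4*(4*(-4))*121)² = (12 - 44 + 4*(-16)*121)² = (12 - 44 - 7744)² = (-7776)² = 60466176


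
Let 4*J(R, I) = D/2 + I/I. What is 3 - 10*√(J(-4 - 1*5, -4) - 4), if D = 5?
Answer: 3 - 25*I*√2/2 ≈ 3.0 - 17.678*I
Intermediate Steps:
J(R, I) = 7/8 (J(R, I) = (5/2 + I/I)/4 = (5*(½) + 1)/4 = (5/2 + 1)/4 = (¼)*(7/2) = 7/8)
3 - 10*√(J(-4 - 1*5, -4) - 4) = 3 - 10*√(7/8 - 4) = 3 - 25*I*√2/2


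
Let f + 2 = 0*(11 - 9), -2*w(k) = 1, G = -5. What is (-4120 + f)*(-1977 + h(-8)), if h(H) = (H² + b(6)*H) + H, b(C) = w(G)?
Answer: 7901874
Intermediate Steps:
w(k) = -½ (w(k) = -½*1 = -½)
b(C) = -½
f = -2 (f = -2 + 0*(11 - 9) = -2 + 0*2 = -2 + 0 = -2)
h(H) = H² + H/2 (h(H) = (H² - H/2) + H = H² + H/2)
(-4120 + f)*(-1977 + h(-8)) = (-4120 - 2)*(-1977 - 8*(½ - 8)) = -4122*(-1977 - 8*(-15/2)) = -4122*(-1977 + 60) = -4122*(-1917) = 7901874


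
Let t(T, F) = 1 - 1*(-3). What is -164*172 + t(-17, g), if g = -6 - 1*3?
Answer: -28204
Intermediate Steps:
g = -9 (g = -6 - 3 = -9)
t(T, F) = 4 (t(T, F) = 1 + 3 = 4)
-164*172 + t(-17, g) = -164*172 + 4 = -28208 + 4 = -28204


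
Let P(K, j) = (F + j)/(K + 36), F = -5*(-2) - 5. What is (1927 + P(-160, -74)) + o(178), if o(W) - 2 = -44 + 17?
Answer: 235917/124 ≈ 1902.6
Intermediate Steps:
o(W) = -25 (o(W) = 2 + (-44 + 17) = 2 - 27 = -25)
F = 5 (F = 10 - 5 = 5)
P(K, j) = (5 + j)/(36 + K) (P(K, j) = (5 + j)/(K + 36) = (5 + j)/(36 + K))
(1927 + P(-160, -74)) + o(178) = (1927 + (5 - 74)/(36 - 160)) - 25 = (1927 - 69/(-124)) - 25 = (1927 - 1/124*(-69)) - 25 = (1927 + 69/124) - 25 = 239017/124 - 25 = 235917/124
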